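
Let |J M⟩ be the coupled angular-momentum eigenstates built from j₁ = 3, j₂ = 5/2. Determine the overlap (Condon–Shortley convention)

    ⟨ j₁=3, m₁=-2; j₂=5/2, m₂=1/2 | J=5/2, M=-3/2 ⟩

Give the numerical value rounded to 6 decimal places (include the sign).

√[6·3!3!2!/9! · 1!5!3!2!1!4!] = √(288/7)
  +(−1)^2/∏(2,1,3,1,0,1)! = 1/12  (running 1/12)
  +(−1)^3/∏(3,0,2,0,1,2)! = -1/24  (running 1/24)
⟨..|..⟩ = √(288/7)·(1/24) = +0.267261

+0.267261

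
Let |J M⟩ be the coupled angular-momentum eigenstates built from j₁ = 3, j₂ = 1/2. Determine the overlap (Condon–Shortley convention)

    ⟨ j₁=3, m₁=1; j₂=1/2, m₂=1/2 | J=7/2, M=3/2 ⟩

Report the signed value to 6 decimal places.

√[8·0!6!1!/8! · 4!2!1!0!5!2!] = √(11520/7)
  +(−1)^0/∏(0,0,2,1,4,0)! = 1/48  (running 1/48)
⟨..|..⟩ = √(11520/7)·(1/48) = +0.845154

+√(5/7) ≈ +0.845154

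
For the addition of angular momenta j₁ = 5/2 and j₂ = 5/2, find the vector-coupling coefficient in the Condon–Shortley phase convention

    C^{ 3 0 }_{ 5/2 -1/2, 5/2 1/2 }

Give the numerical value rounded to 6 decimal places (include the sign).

-0.298142

j₁+j₂−J=2  J+j₁−j₂=3  J−j₁+j₂=3  j₁+j₂+J+1=9
(j₁±m₁, j₂±m₂, J±M) = (2,3,3,2,3,3)
P² = 36/5
sum k=0..2:
  [0] +1/72 = 1/72
  [1] −1/4 = -1/4
  [2] +1/8 = 1/8
S = -1/9
C² = P²·S² = 4/45 ; C = -0.298142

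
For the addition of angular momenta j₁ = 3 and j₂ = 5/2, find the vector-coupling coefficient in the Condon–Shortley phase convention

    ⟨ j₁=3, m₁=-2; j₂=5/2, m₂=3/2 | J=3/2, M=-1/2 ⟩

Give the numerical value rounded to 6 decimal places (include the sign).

−√(1/21) = -0.218218

triangle: 4!*2!*1!/8! = 48/40320
(j±m)!: 1!*5!*4!*1!*1!*2! = 5760
prefactor² = (2J+1)*Δ*N² = 192/7
  k=3: −1/(3!*1!*2!*1!*0!*0!) = -1/12
  k=4: +1/(4!*0!*1!*0!*1!*1!) = 1/24
Σ = -1/24  ⇒  CG² = 192/7*(-1/24)² = 1/21
CG = −√(1/21) = -0.218218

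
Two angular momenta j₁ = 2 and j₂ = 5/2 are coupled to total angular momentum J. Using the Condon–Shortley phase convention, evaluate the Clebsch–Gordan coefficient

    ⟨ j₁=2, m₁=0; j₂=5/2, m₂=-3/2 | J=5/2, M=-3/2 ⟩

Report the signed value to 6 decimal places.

j₁+j₂−J=2  J+j₁−j₂=2  J−j₁+j₂=3  j₁+j₂+J+1=8
(j₁±m₁, j₂±m₂, J±M) = (2,2,1,4,1,4)
P² = 288/35
sum k=0..1:
  [0] +1/8 = 1/8
  [1] −1/6 = -1/6
S = -1/24
C² = P²·S² = 1/70 ; C = -0.119523

−√(1/70) ≈ -0.119523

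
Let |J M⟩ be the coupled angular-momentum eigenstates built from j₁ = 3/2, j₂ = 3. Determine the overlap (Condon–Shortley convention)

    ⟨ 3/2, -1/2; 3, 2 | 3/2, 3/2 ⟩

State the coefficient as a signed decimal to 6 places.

+0.534522

triangle: 3!×0!×3!/7! = 36/5040
(j±m)!: 1!×2!×5!×1!×3!×0! = 1440
prefactor² = (2J+1)×Δ×N² = 288/7
  k=2: +1/(2!×1!×0!×3!×0!×0!) = 1/12
Σ = 1/12  ⇒  CG² = 288/7×1/12² = 2/7
CG = +√(2/7) = +0.534522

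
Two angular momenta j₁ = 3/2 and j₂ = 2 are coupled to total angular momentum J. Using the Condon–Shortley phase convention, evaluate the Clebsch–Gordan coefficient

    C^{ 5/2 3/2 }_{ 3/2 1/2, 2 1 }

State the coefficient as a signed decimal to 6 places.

−√(1/35) = -0.169031

√[6·1!2!3!/7! · 2!1!3!1!4!1!] = √(144/35)
  +(−1)^0/∏(0,1,1,3,1,0)! = 1/6  (running 1/6)
  +(−1)^1/∏(1,0,0,2,2,1)! = -1/4  (running -1/12)
⟨..|..⟩ = √(144/35)·(-1/12) = -0.169031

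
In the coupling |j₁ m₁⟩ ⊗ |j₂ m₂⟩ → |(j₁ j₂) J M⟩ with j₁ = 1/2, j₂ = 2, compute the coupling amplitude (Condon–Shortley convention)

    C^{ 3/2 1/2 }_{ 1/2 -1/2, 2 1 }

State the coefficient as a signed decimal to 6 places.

−√(3/5) ≈ -0.774597

√[4·1!0!3!/5! · 0!1!3!1!2!1!] = √(12/5)
  +(−1)^1/∏(1,0,0,2,0,1)! = -1/2  (running -1/2)
⟨..|..⟩ = √(12/5)·(-1/2) = -0.774597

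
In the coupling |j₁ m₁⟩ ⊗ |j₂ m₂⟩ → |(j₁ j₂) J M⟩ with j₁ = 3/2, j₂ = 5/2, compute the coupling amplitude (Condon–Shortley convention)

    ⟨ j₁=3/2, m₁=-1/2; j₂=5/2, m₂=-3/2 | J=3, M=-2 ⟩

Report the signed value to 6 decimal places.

+0.288675  (= +√(1/12))

triangle: 1!×2!×4!/8! = 48/40320
(j±m)!: 1!×2!×1!×4!×1!×5! = 5760
prefactor² = (2J+1)×Δ×N² = 48
  k=0: +1/(0!×1!×2!×1!×0!×3!) = 1/12
  k=1: −1/(1!×0!×1!×0!×1!×4!) = -1/24
Σ = 1/24  ⇒  CG² = 48×1/24² = 1/12
CG = +√(1/12) = +0.288675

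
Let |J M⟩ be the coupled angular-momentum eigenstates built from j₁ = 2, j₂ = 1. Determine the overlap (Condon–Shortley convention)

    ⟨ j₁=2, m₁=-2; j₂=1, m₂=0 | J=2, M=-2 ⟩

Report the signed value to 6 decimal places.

−√(2/3) ≈ -0.816497

j₁+j₂−J=1  J+j₁−j₂=3  J−j₁+j₂=1  j₁+j₂+J+1=6
(j₁±m₁, j₂±m₂, J±M) = (0,4,1,1,0,4)
P² = 24
sum k=1..1:
  [1] −1/6 = -1/6
S = -1/6
C² = P²·S² = 2/3 ; C = -0.816497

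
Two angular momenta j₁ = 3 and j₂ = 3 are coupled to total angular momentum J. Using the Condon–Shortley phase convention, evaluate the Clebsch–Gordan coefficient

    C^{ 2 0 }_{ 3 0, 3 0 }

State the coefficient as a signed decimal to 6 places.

+0.436436  (= +√(4/21))

j₁+j₂−J=4  J+j₁−j₂=2  J−j₁+j₂=2  j₁+j₂+J+1=9
(j₁±m₁, j₂±m₂, J±M) = (3,3,3,3,2,2)
P² = 48/7
sum k=1..3:
  [1] −1/24 = -1/24
  [2] +1/4 = 1/4
  [3] −1/24 = -1/24
S = 1/6
C² = P²·S² = 4/21 ; C = +0.436436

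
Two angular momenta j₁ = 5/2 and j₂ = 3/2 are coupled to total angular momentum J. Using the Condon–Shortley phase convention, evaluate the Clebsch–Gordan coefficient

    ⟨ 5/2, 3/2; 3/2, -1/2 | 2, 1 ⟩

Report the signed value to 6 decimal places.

+√(1/42) ≈ +0.154303

triangle: 2!·3!·1!/7! = 12/5040
(j±m)!: 4!·1!·1!·2!·3!·1! = 288
prefactor² = (2J+1)·Δ·N² = 24/7
  k=0: +1/(0!·2!·1!·1!·2!·0!) = 1/4
  k=1: −1/(1!·1!·0!·0!·3!·1!) = -1/6
Σ = 1/12  ⇒  CG² = 24/7·1/12² = 1/42
CG = +√(1/42) = +0.154303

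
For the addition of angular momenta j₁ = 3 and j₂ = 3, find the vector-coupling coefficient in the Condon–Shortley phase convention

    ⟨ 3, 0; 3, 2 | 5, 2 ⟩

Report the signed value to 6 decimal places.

√[11·1!5!5!/12! · 3!3!5!1!7!3!] = √(43200)
  +(−1)^0/∏(0,1,3,5,2,0)! = 1/1440  (running 1/1440)
  +(−1)^1/∏(1,0,2,4,3,1)! = -1/288  (running -1/360)
⟨..|..⟩ = √(43200)·(-1/360) = -0.577350

−√(1/3) ≈ -0.577350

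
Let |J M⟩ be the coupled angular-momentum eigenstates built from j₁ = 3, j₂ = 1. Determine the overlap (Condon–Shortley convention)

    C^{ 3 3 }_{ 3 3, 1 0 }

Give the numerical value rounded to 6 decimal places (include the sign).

triangle: 1!·5!·1!/8! = 120/40320
(j±m)!: 6!·0!·1!·1!·6!·0! = 518400
prefactor² = (2J+1)·Δ·N² = 10800
  k=0: +1/(0!·1!·0!·1!·5!·0!) = 1/120
Σ = 1/120  ⇒  CG² = 10800·1/120² = 3/4
CG = +√(3/4) = +0.866025

+√(3/4) ≈ +0.866025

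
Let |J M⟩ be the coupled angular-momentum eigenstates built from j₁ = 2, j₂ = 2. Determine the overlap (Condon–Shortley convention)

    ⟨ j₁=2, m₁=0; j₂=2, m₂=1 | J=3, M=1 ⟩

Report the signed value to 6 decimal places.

−√(1/5) ≈ -0.447214

j₁+j₂−J=1  J+j₁−j₂=3  J−j₁+j₂=3  j₁+j₂+J+1=8
(j₁±m₁, j₂±m₂, J±M) = (2,2,3,1,4,2)
P² = 36/5
sum k=0..1:
  [0] +1/12 = 1/12
  [1] −1/4 = -1/4
S = -1/6
C² = P²·S² = 1/5 ; C = -0.447214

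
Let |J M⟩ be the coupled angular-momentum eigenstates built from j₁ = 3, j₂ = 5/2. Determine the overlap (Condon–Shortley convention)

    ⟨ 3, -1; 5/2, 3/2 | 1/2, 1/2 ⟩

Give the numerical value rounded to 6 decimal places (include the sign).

triangle: 5!·1!·0!/7! = 120/5040
(j±m)!: 2!·4!·4!·1!·1!·0! = 1152
prefactor² = (2J+1)·Δ·N² = 384/7
  k=4: +1/(4!·1!·0!·0!·1!·0!) = 1/24
Σ = 1/24  ⇒  CG² = 384/7·1/24² = 2/21
CG = +√(2/21) = +0.308607

+√(2/21) ≈ +0.308607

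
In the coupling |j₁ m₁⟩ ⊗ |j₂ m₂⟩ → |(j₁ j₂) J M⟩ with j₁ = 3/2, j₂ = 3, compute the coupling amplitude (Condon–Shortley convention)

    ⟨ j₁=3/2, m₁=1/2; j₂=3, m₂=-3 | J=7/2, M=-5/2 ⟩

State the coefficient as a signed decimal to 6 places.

+0.617213

j₁+j₂−J=1  J+j₁−j₂=2  J−j₁+j₂=5  j₁+j₂+J+1=9
(j₁±m₁, j₂±m₂, J±M) = (2,1,0,6,1,6)
P² = 38400/7
sum k=0..0:
  [0] +1/120 = 1/120
S = 1/120
C² = P²·S² = 8/21 ; C = +0.617213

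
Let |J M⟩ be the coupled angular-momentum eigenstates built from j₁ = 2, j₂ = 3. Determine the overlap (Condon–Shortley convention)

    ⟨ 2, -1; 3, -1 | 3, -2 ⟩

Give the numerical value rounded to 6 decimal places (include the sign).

-0.500000  (= −√(1/4))

√[7·2!2!4!/9! · 1!3!2!4!1!5!] = √(64)
  +(−1)^1/∏(1,1,2,1,0,3)! = -1/12  (running -1/12)
  +(−1)^2/∏(2,0,1,0,1,4)! = 1/48  (running -1/16)
⟨..|..⟩ = √(64)·(-1/16) = -0.500000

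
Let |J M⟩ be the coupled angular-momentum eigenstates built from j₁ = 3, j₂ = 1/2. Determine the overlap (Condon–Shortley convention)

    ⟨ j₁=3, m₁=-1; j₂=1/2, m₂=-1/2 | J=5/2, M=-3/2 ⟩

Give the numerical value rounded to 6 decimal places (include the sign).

+√(2/7) = +0.534522

j₁+j₂−J=1  J+j₁−j₂=5  J−j₁+j₂=0  j₁+j₂+J+1=7
(j₁±m₁, j₂±m₂, J±M) = (2,4,0,1,1,4)
P² = 1152/7
sum k=0..0:
  [0] +1/24 = 1/24
S = 1/24
C² = P²·S² = 2/7 ; C = +0.534522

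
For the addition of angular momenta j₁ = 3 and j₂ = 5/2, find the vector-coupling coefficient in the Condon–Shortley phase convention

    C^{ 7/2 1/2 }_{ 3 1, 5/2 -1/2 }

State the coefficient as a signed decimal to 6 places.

-0.125988

√[8·2!4!3!/10! · 4!2!2!3!4!3!] = √(9216/175)
  +(−1)^0/∏(0,2,2,2,2,1)! = 1/16  (running 1/16)
  +(−1)^1/∏(1,1,1,1,3,2)! = -1/12  (running -1/48)
  +(−1)^2/∏(2,0,0,0,4,3)! = 1/288  (running -5/288)
⟨..|..⟩ = √(9216/175)·(-5/288) = -0.125988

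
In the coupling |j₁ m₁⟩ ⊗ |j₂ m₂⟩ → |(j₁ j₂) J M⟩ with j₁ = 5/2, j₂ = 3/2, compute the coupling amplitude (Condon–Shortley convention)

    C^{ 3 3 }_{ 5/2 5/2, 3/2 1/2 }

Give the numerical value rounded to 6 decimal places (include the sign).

√[7·1!4!2!/8! · 5!0!2!1!6!0!] = √(1440)
  +(−1)^0/∏(0,1,0,2,4,0)! = 1/48  (running 1/48)
⟨..|..⟩ = √(1440)·(1/48) = +0.790569

+√(5/8) = +0.790569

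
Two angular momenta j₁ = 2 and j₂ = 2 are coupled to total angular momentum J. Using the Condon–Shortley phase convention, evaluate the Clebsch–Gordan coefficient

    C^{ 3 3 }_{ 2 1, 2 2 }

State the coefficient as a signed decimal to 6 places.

√[7·1!3!3!/8! · 3!1!4!0!6!0!] = √(648)
  +(−1)^1/∏(1,0,0,3,3,0)! = -1/36  (running -1/36)
⟨..|..⟩ = √(648)·(-1/36) = -0.707107

-0.707107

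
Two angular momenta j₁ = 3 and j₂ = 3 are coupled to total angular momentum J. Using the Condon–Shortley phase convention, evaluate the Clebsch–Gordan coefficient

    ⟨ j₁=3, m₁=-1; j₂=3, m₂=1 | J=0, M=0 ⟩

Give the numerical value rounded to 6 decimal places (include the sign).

+0.377964

triangle: 6!·0!·0!/7! = 720/5040
(j±m)!: 2!·4!·4!·2!·0!·0! = 2304
prefactor² = (2J+1)·Δ·N² = 2304/7
  k=4: +1/(4!·2!·0!·0!·0!·0!) = 1/48
Σ = 1/48  ⇒  CG² = 2304/7·1/48² = 1/7
CG = +√(1/7) = +0.377964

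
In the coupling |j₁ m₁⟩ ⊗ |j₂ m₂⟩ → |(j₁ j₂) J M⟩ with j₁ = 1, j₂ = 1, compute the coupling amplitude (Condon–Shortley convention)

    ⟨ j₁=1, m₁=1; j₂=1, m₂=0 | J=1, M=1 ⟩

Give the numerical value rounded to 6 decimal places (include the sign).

√[3·1!1!1!/4! · 2!0!1!1!2!0!] = √(1/2)
  +(−1)^0/∏(0,1,0,1,1,0)! = 1  (running 1)
⟨..|..⟩ = √(1/2)·(1) = +0.707107

+0.707107  (= +√(1/2))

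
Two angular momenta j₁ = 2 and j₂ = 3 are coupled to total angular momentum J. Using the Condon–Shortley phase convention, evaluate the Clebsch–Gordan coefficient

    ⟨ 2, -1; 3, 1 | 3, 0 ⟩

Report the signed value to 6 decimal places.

triangle: 2!*2!*4!/9! = 96/362880
(j±m)!: 1!*3!*4!*2!*3!*3! = 10368
prefactor² = (2J+1)*Δ*N² = 96/5
  k=1: −1/(1!*1!*2!*3!*0!*1!) = -1/12
  k=2: +1/(2!*0!*1!*2!*1!*2!) = 1/8
Σ = 1/24  ⇒  CG² = 96/5*1/24² = 1/30
CG = +√(1/30) = +0.182574

+0.182574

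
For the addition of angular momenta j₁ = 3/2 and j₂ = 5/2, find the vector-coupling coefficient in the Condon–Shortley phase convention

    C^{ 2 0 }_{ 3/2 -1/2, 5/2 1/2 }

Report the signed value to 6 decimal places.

−√(1/14) ≈ -0.267261

√[5·2!1!3!/7! · 1!2!3!2!2!2!] = √(8/7)
  +(−1)^1/∏(1,1,1,2,0,1)! = -1/2  (running -1/2)
  +(−1)^2/∏(2,0,0,1,1,2)! = 1/4  (running -1/4)
⟨..|..⟩ = √(8/7)·(-1/4) = -0.267261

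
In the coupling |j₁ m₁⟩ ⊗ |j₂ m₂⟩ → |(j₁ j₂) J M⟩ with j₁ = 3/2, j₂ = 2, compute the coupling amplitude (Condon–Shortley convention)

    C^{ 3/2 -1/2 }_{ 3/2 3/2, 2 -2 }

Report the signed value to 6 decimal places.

+0.632456

triangle: 2!×1!×2!/6! = 4/720
(j±m)!: 3!×0!×0!×4!×1!×2! = 288
prefactor² = (2J+1)×Δ×N² = 32/5
  k=0: +1/(0!×2!×0!×0!×1!×2!) = 1/4
Σ = 1/4  ⇒  CG² = 32/5×1/4² = 2/5
CG = +√(2/5) = +0.632456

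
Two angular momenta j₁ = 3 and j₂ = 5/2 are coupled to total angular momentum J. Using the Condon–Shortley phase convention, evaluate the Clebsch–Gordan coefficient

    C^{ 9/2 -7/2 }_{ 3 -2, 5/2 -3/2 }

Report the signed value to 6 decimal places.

triangle: 1!·5!·4!/11! = 2880/39916800
(j±m)!: 1!·5!·1!·4!·1!·8! = 116121600
prefactor² = (2J+1)·Δ·N² = 921600/11
  k=0: +1/(0!·1!·5!·1!·0!·3!) = 1/720
  k=1: −1/(1!·0!·4!·0!·1!·4!) = -1/576
Σ = -1/2880  ⇒  CG² = 921600/11·(-1/2880)² = 1/99
CG = −√(1/99) = -0.100504

−√(1/99) ≈ -0.100504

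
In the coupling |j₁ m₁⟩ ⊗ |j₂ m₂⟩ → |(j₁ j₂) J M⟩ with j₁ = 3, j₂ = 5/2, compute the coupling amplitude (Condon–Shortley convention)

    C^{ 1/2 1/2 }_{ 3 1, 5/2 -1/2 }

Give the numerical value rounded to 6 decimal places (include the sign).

triangle: 5!·1!·0!/7! = 120/5040
(j±m)!: 4!·2!·2!·3!·1!·0! = 576
prefactor² = (2J+1)·Δ·N² = 192/7
  k=2: +1/(2!·3!·0!·0!·1!·0!) = 1/12
Σ = 1/12  ⇒  CG² = 192/7·1/12² = 4/21
CG = +√(4/21) = +0.436436

+√(4/21) ≈ +0.436436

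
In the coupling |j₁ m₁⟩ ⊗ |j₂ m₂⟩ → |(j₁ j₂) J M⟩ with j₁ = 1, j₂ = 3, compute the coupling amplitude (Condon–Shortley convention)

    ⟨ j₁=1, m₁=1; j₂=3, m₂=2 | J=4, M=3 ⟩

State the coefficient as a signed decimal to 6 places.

√[9·0!2!6!/9! · 2!0!5!1!7!1!] = √(43200)
  +(−1)^0/∏(0,0,0,5,2,1)! = 1/240  (running 1/240)
⟨..|..⟩ = √(43200)·(1/240) = +0.866025

+0.866025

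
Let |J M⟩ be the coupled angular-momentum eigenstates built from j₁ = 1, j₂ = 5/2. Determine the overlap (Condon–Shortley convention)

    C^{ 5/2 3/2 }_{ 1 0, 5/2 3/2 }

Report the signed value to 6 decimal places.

-0.507093  (= −√(9/35))

√[6·1!1!4!/7! · 1!1!4!1!4!1!] = √(576/35)
  +(−1)^0/∏(0,1,1,4,0,0)! = 1/24  (running 1/24)
  +(−1)^1/∏(1,0,0,3,1,1)! = -1/6  (running -1/8)
⟨..|..⟩ = √(576/35)·(-1/8) = -0.507093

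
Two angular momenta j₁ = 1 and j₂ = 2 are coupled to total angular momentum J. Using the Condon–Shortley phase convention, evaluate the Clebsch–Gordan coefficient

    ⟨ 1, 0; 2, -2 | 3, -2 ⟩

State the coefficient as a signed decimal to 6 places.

j₁+j₂−J=0  J+j₁−j₂=2  J−j₁+j₂=4  j₁+j₂+J+1=7
(j₁±m₁, j₂±m₂, J±M) = (1,1,0,4,1,5)
P² = 192
sum k=0..0:
  [0] +1/24 = 1/24
S = 1/24
C² = P²·S² = 1/3 ; C = +0.577350

+0.577350  (= +√(1/3))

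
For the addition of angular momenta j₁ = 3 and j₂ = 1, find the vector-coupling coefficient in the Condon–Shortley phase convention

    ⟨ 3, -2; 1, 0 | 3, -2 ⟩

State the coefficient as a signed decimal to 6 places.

triangle: 1!*5!*1!/8! = 120/40320
(j±m)!: 1!*5!*1!*1!*1!*5! = 14400
prefactor² = (2J+1)*Δ*N² = 300
  k=0: +1/(0!*1!*5!*1!*0!*0!) = 1/120
  k=1: −1/(1!*0!*4!*0!*1!*1!) = -1/24
Σ = -1/30  ⇒  CG² = 300*(-1/30)² = 1/3
CG = −√(1/3) = -0.577350

−√(1/3) ≈ -0.577350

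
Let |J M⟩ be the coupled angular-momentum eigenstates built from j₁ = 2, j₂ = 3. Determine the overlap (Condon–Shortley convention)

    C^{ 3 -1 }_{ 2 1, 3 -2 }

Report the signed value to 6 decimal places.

+√(1/4) ≈ +0.500000

triangle: 2!*2!*4!/9! = 96/362880
(j±m)!: 3!*1!*1!*5!*2!*4! = 34560
prefactor² = (2J+1)*Δ*N² = 64
  k=0: +1/(0!*2!*1!*1!*1!*3!) = 1/12
  k=1: −1/(1!*1!*0!*0!*2!*4!) = -1/48
Σ = 1/16  ⇒  CG² = 64*1/16² = 1/4
CG = +√(1/4) = +0.500000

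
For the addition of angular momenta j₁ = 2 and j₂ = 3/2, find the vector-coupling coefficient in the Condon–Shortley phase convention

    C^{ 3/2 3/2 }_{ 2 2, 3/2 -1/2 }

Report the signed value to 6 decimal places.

triangle: 2!×2!×1!/6! = 4/720
(j±m)!: 4!×0!×1!×2!×3!×0! = 288
prefactor² = (2J+1)×Δ×N² = 32/5
  k=0: +1/(0!×2!×0!×1!×2!×0!) = 1/4
Σ = 1/4  ⇒  CG² = 32/5×1/4² = 2/5
CG = +√(2/5) = +0.632456

+√(2/5) ≈ +0.632456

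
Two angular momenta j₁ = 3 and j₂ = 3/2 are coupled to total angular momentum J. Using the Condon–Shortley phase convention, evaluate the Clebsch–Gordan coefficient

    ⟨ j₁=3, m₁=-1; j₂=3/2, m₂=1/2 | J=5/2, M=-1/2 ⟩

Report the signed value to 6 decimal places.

√[6·2!4!1!/8! · 2!4!2!1!2!3!] = √(288/35)
  +(−1)^1/∏(1,1,3,1,1,0)! = -1/6  (running -1/6)
  +(−1)^2/∏(2,0,2,0,2,1)! = 1/8  (running -1/24)
⟨..|..⟩ = √(288/35)·(-1/24) = -0.119523

-0.119523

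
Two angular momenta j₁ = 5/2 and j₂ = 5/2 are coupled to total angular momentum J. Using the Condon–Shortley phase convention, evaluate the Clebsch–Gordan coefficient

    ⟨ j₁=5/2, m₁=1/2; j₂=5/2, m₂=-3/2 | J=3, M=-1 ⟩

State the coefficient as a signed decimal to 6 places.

triangle: 2!×3!×3!/9! = 72/362880
(j±m)!: 3!×2!×1!×4!×2!×4! = 13824
prefactor² = (2J+1)×Δ×N² = 96/5
  k=0: +1/(0!×2!×2!×1!×1!×2!) = 1/8
  k=1: −1/(1!×1!×1!×0!×2!×3!) = -1/12
Σ = 1/24  ⇒  CG² = 96/5×1/24² = 1/30
CG = +√(1/30) = +0.182574

+√(1/30) = +0.182574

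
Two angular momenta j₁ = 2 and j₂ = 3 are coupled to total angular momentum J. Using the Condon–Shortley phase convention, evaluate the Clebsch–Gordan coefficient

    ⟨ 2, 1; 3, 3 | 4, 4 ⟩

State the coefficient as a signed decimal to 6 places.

-0.774597

√[9·1!3!5!/10! · 3!1!6!0!8!0!] = √(311040)
  +(−1)^1/∏(1,0,0,5,3,0)! = -1/720  (running -1/720)
⟨..|..⟩ = √(311040)·(-1/720) = -0.774597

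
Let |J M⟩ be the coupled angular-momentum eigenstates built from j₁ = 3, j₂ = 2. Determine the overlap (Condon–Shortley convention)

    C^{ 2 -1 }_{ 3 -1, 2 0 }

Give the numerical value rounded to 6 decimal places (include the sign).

√[5·3!3!1!/8! · 2!4!2!2!1!3!] = √(36/7)
  +(−1)^1/∏(1,2,3,1,0,0)! = -1/12  (running -1/12)
  +(−1)^2/∏(2,1,2,0,1,1)! = 1/4  (running 1/6)
⟨..|..⟩ = √(36/7)·(1/6) = +0.377964

+√(1/7) = +0.377964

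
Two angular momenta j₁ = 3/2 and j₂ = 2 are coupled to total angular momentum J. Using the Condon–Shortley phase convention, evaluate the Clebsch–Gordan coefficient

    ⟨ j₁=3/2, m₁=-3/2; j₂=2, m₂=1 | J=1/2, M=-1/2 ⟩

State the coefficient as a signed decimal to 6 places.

-0.316228  (= −√(1/10))

triangle: 3!*0!*1!/5! = 6/120
(j±m)!: 0!*3!*3!*1!*0!*1! = 36
prefactor² = (2J+1)*Δ*N² = 18/5
  k=3: −1/(3!*0!*0!*0!*0!*1!) = -1/6
Σ = -1/6  ⇒  CG² = 18/5*(-1/6)² = 1/10
CG = −√(1/10) = -0.316228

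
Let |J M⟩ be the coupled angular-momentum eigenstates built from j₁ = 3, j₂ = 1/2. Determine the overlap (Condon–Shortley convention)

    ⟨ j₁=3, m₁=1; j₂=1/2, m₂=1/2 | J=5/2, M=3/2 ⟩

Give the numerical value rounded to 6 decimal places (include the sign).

-0.534522  (= −√(2/7))

triangle: 1!*5!*0!/7! = 120/5040
(j±m)!: 4!*2!*1!*0!*4!*1! = 1152
prefactor² = (2J+1)*Δ*N² = 1152/7
  k=1: −1/(1!*0!*1!*0!*4!*0!) = -1/24
Σ = -1/24  ⇒  CG² = 1152/7*(-1/24)² = 2/7
CG = −√(2/7) = -0.534522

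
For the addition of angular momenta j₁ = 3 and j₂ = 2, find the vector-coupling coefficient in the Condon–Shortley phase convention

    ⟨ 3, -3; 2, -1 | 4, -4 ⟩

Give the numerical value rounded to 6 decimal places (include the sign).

-0.774597

triangle: 1!·5!·3!/10! = 720/3628800
(j±m)!: 0!·6!·1!·3!·0!·8! = 174182400
prefactor² = (2J+1)·Δ·N² = 311040
  k=1: −1/(1!·0!·5!·0!·0!·3!) = -1/720
Σ = -1/720  ⇒  CG² = 311040·(-1/720)² = 3/5
CG = −√(3/5) = -0.774597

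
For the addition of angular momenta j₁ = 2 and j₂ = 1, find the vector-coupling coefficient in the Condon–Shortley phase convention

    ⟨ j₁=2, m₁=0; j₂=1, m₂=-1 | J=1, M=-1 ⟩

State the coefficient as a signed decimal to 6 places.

j₁+j₂−J=2  J+j₁−j₂=2  J−j₁+j₂=0  j₁+j₂+J+1=5
(j₁±m₁, j₂±m₂, J±M) = (2,2,0,2,0,2)
P² = 8/5
sum k=0..0:
  [0] +1/4 = 1/4
S = 1/4
C² = P²·S² = 1/10 ; C = +0.316228

+0.316228  (= +√(1/10))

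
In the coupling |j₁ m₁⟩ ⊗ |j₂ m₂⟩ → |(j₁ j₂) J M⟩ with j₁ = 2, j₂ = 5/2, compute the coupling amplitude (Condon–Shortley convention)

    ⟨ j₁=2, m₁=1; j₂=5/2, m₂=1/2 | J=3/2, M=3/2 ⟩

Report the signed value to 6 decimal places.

triangle: 3!·1!·2!/7! = 12/5040
(j±m)!: 3!·1!·3!·2!·3!·0! = 432
prefactor² = (2J+1)·Δ·N² = 144/35
  k=1: −1/(1!·2!·0!·2!·1!·0!) = -1/4
Σ = -1/4  ⇒  CG² = 144/35·(-1/4)² = 9/35
CG = −√(9/35) = -0.507093

−√(9/35) ≈ -0.507093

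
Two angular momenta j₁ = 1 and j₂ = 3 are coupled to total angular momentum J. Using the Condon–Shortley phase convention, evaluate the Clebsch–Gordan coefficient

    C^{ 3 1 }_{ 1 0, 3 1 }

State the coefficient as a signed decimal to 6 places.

-0.288675  (= −√(1/12))

j₁+j₂−J=1  J+j₁−j₂=1  J−j₁+j₂=5  j₁+j₂+J+1=8
(j₁±m₁, j₂±m₂, J±M) = (1,1,4,2,4,2)
P² = 48
sum k=0..1:
  [0] +1/24 = 1/24
  [1] −1/12 = -1/12
S = -1/24
C² = P²·S² = 1/12 ; C = -0.288675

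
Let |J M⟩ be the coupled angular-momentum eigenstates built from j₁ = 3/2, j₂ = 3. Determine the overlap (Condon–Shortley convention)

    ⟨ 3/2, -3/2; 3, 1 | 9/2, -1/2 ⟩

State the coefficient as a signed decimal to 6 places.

+√(5/42) = +0.345033

triangle: 0!×3!×6!/10! = 4320/3628800
(j±m)!: 0!×3!×4!×2!×4!×5! = 829440
prefactor² = (2J+1)×Δ×N² = 69120/7
  k=0: +1/(0!×0!×3!×4!×0!×2!) = 1/288
Σ = 1/288  ⇒  CG² = 69120/7×1/288² = 5/42
CG = +√(5/42) = +0.345033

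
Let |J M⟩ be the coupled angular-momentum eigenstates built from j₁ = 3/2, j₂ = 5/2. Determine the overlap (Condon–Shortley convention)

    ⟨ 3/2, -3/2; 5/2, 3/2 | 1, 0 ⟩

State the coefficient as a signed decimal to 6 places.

j₁+j₂−J=3  J+j₁−j₂=0  J−j₁+j₂=2  j₁+j₂+J+1=6
(j₁±m₁, j₂±m₂, J±M) = (0,3,4,1,1,1)
P² = 36/5
sum k=3..3:
  [3] −1/6 = -1/6
S = -1/6
C² = P²·S² = 1/5 ; C = -0.447214

-0.447214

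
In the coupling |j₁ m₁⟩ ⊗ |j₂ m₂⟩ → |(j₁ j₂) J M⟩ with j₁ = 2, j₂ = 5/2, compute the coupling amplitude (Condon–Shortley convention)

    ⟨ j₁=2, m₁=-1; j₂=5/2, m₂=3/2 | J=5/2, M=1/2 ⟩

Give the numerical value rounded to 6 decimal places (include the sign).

triangle: 2!*2!*3!/8! = 24/40320
(j±m)!: 1!*3!*4!*1!*3!*2! = 1728
prefactor² = (2J+1)*Δ*N² = 216/35
  k=1: −1/(1!*1!*2!*3!*0!*0!) = -1/12
  k=2: +1/(2!*0!*1!*2!*1!*1!) = 1/4
Σ = 1/6  ⇒  CG² = 216/35*1/6² = 6/35
CG = +√(6/35) = +0.414039

+√(6/35) = +0.414039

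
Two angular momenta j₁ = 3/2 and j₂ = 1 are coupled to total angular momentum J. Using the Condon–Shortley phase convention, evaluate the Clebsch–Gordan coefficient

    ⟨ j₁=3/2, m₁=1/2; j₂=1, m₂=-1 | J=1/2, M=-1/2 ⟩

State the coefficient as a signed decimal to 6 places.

√[2·2!1!0!/4! · 2!1!0!2!0!1!] = √(2/3)
  +(−1)^0/∏(0,2,1,0,0,0)! = 1/2  (running 1/2)
⟨..|..⟩ = √(2/3)·(1/2) = +0.408248

+√(1/6) ≈ +0.408248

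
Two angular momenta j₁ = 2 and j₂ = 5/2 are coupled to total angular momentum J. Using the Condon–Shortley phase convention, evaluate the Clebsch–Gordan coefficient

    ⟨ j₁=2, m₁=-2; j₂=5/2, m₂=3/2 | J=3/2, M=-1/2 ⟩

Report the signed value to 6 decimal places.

√[4·3!1!2!/7! · 0!4!4!1!1!2!] = √(384/35)
  +(−1)^3/∏(3,0,1,1,0,1)! = -1/6  (running -1/6)
⟨..|..⟩ = √(384/35)·(-1/6) = -0.552052

−√(32/105) = -0.552052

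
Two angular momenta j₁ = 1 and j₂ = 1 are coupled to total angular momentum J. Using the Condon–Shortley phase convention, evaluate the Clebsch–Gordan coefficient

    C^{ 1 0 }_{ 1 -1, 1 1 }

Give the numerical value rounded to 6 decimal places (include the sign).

triangle: 1!·1!·1!/4! = 1/24
(j±m)!: 0!·2!·2!·0!·1!·1! = 4
prefactor² = (2J+1)·Δ·N² = 1/2
  k=1: −1/(1!·0!·1!·1!·0!·0!) = -1
Σ = -1  ⇒  CG² = 1/2·(-1)² = 1/2
CG = −√(1/2) = -0.707107

-0.707107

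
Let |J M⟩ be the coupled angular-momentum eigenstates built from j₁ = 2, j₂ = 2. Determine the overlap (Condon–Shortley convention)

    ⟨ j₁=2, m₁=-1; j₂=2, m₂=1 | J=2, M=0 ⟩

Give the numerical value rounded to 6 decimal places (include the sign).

j₁+j₂−J=2  J+j₁−j₂=2  J−j₁+j₂=2  j₁+j₂+J+1=7
(j₁±m₁, j₂±m₂, J±M) = (1,3,3,1,2,2)
P² = 8/7
sum k=1..2:
  [1] −1/4 = -1/4
  [2] +1/2 = 1/2
S = 1/4
C² = P²·S² = 1/14 ; C = +0.267261

+0.267261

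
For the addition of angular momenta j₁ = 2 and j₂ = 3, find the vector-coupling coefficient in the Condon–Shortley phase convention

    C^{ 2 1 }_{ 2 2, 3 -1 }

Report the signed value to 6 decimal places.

triangle: 3!·1!·3!/8! = 36/40320
(j±m)!: 4!·0!·2!·4!·3!·1! = 6912
prefactor² = (2J+1)·Δ·N² = 216/7
  k=0: +1/(0!·3!·0!·2!·1!·1!) = 1/12
Σ = 1/12  ⇒  CG² = 216/7·1/12² = 3/14
CG = +√(3/14) = +0.462910

+√(3/14) = +0.462910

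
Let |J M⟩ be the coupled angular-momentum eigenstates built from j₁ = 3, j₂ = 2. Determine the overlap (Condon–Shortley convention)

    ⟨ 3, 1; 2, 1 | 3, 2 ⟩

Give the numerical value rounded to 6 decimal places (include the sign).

−√(1/4) = -0.500000

√[7·2!4!2!/9! · 4!2!3!1!5!1!] = √(64)
  +(−1)^1/∏(1,1,1,2,3,0)! = -1/12  (running -1/12)
  +(−1)^2/∏(2,0,0,1,4,1)! = 1/48  (running -1/16)
⟨..|..⟩ = √(64)·(-1/16) = -0.500000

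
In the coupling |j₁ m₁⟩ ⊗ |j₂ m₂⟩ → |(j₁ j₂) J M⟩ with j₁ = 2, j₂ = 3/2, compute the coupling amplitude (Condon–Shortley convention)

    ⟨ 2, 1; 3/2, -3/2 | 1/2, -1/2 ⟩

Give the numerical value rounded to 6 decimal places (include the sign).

j₁+j₂−J=3  J+j₁−j₂=1  J−j₁+j₂=0  j₁+j₂+J+1=5
(j₁±m₁, j₂±m₂, J±M) = (3,1,0,3,0,1)
P² = 18/5
sum k=0..0:
  [0] +1/6 = 1/6
S = 1/6
C² = P²·S² = 1/10 ; C = +0.316228

+0.316228  (= +√(1/10))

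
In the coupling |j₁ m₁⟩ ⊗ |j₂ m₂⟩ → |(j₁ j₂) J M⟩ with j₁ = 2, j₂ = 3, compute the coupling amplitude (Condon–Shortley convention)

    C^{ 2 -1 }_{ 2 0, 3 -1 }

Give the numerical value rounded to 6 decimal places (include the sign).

√[5·3!1!3!/8! · 2!2!2!4!1!3!] = √(36/7)
  +(−1)^1/∏(1,2,1,1,0,2)! = -1/4  (running -1/4)
  +(−1)^2/∏(2,1,0,0,1,3)! = 1/12  (running -1/6)
⟨..|..⟩ = √(36/7)·(-1/6) = -0.377964

−√(1/7) = -0.377964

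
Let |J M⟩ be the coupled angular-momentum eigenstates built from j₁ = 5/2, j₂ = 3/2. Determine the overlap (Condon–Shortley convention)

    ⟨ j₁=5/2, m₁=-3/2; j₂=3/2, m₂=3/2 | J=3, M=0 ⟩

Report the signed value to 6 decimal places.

triangle: 1!*4!*2!/8! = 48/40320
(j±m)!: 1!*4!*3!*0!*3!*3! = 5184
prefactor² = (2J+1)*Δ*N² = 216/5
  k=1: −1/(1!*0!*3!*2!*1!*0!) = -1/12
Σ = -1/12  ⇒  CG² = 216/5*(-1/12)² = 3/10
CG = −√(3/10) = -0.547723

-0.547723  (= −√(3/10))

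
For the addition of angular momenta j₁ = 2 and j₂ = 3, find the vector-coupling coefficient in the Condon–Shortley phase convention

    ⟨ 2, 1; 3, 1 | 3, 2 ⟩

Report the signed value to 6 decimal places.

j₁+j₂−J=2  J+j₁−j₂=2  J−j₁+j₂=4  j₁+j₂+J+1=9
(j₁±m₁, j₂±m₂, J±M) = (3,1,4,2,5,1)
P² = 64
sum k=0..1:
  [0] +1/48 = 1/48
  [1] −1/12 = -1/12
S = -1/16
C² = P²·S² = 1/4 ; C = -0.500000

−√(1/4) ≈ -0.500000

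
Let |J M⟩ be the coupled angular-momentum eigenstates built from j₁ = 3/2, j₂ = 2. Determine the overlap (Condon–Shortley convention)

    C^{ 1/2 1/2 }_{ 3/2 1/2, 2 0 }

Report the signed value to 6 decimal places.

-0.447214

j₁+j₂−J=3  J+j₁−j₂=0  J−j₁+j₂=1  j₁+j₂+J+1=5
(j₁±m₁, j₂±m₂, J±M) = (2,1,2,2,1,0)
P² = 4/5
sum k=1..1:
  [1] −1/2 = -1/2
S = -1/2
C² = P²·S² = 1/5 ; C = -0.447214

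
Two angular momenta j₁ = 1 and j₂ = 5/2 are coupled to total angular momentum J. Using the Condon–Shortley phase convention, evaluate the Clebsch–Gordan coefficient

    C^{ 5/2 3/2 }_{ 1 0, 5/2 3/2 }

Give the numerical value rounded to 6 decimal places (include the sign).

−√(9/35) ≈ -0.507093

j₁+j₂−J=1  J+j₁−j₂=1  J−j₁+j₂=4  j₁+j₂+J+1=7
(j₁±m₁, j₂±m₂, J±M) = (1,1,4,1,4,1)
P² = 576/35
sum k=0..1:
  [0] +1/24 = 1/24
  [1] −1/6 = -1/6
S = -1/8
C² = P²·S² = 9/35 ; C = -0.507093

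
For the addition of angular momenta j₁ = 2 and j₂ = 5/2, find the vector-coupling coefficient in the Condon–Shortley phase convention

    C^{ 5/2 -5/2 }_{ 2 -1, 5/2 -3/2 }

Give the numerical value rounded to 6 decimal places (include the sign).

j₁+j₂−J=2  J+j₁−j₂=2  J−j₁+j₂=3  j₁+j₂+J+1=8
(j₁±m₁, j₂±m₂, J±M) = (1,3,1,4,0,5)
P² = 432/7
sum k=1..1:
  [1] −1/12 = -1/12
S = -1/12
C² = P²·S² = 3/7 ; C = -0.654654

-0.654654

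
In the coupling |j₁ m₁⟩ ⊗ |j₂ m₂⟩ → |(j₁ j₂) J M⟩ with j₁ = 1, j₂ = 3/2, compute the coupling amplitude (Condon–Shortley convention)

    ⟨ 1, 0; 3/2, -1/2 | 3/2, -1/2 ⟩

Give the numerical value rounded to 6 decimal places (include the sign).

+√(1/15) ≈ +0.258199

√[4·1!1!2!/5! · 1!1!1!2!1!2!] = √(4/15)
  +(−1)^0/∏(0,1,1,1,0,1)! = 1  (running 1)
  +(−1)^1/∏(1,0,0,0,1,2)! = -1/2  (running 1/2)
⟨..|..⟩ = √(4/15)·(1/2) = +0.258199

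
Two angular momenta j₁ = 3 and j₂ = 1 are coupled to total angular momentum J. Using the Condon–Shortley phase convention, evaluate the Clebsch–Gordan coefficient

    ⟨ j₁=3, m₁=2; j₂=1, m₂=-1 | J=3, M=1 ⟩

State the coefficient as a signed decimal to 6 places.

+√(5/12) = +0.645497

j₁+j₂−J=1  J+j₁−j₂=5  J−j₁+j₂=1  j₁+j₂+J+1=8
(j₁±m₁, j₂±m₂, J±M) = (5,1,0,2,4,2)
P² = 240
sum k=0..0:
  [0] +1/24 = 1/24
S = 1/24
C² = P²·S² = 5/12 ; C = +0.645497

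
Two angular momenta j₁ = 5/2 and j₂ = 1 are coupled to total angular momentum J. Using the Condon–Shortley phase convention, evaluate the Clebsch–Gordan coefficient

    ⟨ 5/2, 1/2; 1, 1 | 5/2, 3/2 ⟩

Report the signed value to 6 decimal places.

-0.676123  (= −√(16/35))

√[6·1!4!1!/7! · 3!2!2!0!4!1!] = √(576/35)
  +(−1)^1/∏(1,0,1,1,3,0)! = -1/6  (running -1/6)
⟨..|..⟩ = √(576/35)·(-1/6) = -0.676123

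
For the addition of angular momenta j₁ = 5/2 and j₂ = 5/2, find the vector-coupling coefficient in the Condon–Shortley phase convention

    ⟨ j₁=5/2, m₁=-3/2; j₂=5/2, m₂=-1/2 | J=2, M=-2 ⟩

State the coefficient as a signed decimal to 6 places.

+0.566947

j₁+j₂−J=3  J+j₁−j₂=2  J−j₁+j₂=2  j₁+j₂+J+1=8
(j₁±m₁, j₂±m₂, J±M) = (1,4,2,3,0,4)
P² = 144/7
sum k=2..2:
  [2] +1/8 = 1/8
S = 1/8
C² = P²·S² = 9/28 ; C = +0.566947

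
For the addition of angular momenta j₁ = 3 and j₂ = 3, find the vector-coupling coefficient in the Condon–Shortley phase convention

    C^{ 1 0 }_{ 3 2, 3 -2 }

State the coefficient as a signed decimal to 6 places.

−√(1/7) = -0.377964

j₁+j₂−J=5  J+j₁−j₂=1  J−j₁+j₂=1  j₁+j₂+J+1=8
(j₁±m₁, j₂±m₂, J±M) = (5,1,1,5,1,1)
P² = 900/7
sum k=0..1:
  [0] +1/120 = 1/120
  [1] −1/24 = -1/24
S = -1/30
C² = P²·S² = 1/7 ; C = -0.377964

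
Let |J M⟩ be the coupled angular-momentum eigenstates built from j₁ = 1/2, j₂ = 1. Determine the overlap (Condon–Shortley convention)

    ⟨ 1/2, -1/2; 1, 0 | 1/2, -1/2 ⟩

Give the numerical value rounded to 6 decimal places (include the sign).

√[2·1!0!1!/3! · 0!1!1!1!0!1!] = √(1/3)
  +(−1)^1/∏(1,0,0,0,0,1)! = -1  (running -1)
⟨..|..⟩ = √(1/3)·(-1) = -0.577350

-0.577350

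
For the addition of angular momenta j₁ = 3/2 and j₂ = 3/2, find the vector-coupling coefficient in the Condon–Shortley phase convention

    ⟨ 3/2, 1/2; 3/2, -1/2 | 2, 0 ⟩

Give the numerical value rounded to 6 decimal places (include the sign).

+√(1/4) ≈ +0.500000

triangle: 1!×2!×2!/6! = 4/720
(j±m)!: 2!×1!×1!×2!×2!×2! = 16
prefactor² = (2J+1)×Δ×N² = 4/9
  k=0: +1/(0!×1!×1!×1!×1!×1!) = 1
  k=1: −1/(1!×0!×0!×0!×2!×2!) = -1/4
Σ = 3/4  ⇒  CG² = 4/9×3/4² = 1/4
CG = +√(1/4) = +0.500000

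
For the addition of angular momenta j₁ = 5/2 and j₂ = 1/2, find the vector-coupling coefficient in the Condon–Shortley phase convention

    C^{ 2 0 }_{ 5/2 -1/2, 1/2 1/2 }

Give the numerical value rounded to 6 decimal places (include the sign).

-0.707107  (= −√(1/2))

triangle: 1!×4!×0!/6! = 24/720
(j±m)!: 2!×3!×1!×0!×2!×2! = 48
prefactor² = (2J+1)×Δ×N² = 8
  k=1: −1/(1!×0!×2!×0!×2!×0!) = -1/4
Σ = -1/4  ⇒  CG² = 8×(-1/4)² = 1/2
CG = −√(1/2) = -0.707107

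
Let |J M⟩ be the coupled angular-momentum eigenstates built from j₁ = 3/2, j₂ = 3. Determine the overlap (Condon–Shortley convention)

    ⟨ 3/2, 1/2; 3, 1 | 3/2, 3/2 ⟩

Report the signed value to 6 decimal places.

−√(4/35) = -0.338062

√[4·3!0!3!/7! · 2!1!4!2!3!0!] = √(576/35)
  +(−1)^1/∏(1,2,0,3,0,0)! = -1/12  (running -1/12)
⟨..|..⟩ = √(576/35)·(-1/12) = -0.338062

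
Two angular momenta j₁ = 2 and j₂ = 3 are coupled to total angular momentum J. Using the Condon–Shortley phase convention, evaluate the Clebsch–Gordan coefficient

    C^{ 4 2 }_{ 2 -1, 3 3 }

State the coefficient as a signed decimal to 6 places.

j₁+j₂−J=1  J+j₁−j₂=3  J−j₁+j₂=5  j₁+j₂+J+1=10
(j₁±m₁, j₂±m₂, J±M) = (1,3,6,0,6,2)
P² = 77760/7
sum k=1..1:
  [1] −1/240 = -1/240
S = -1/240
C² = P²·S² = 27/140 ; C = -0.439155

-0.439155  (= −√(27/140))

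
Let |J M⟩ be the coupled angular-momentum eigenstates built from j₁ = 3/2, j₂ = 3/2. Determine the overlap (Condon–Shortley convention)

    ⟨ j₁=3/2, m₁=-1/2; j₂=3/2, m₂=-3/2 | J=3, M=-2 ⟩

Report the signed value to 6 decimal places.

j₁+j₂−J=0  J+j₁−j₂=3  J−j₁+j₂=3  j₁+j₂+J+1=7
(j₁±m₁, j₂±m₂, J±M) = (1,2,0,3,1,5)
P² = 72
sum k=0..0:
  [0] +1/12 = 1/12
S = 1/12
C² = P²·S² = 1/2 ; C = +0.707107

+0.707107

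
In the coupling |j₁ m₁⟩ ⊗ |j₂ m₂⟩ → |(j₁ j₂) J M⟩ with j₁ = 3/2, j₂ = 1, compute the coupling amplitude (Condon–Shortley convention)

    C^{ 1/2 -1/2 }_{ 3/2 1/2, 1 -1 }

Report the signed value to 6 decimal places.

+0.408248  (= +√(1/6))

triangle: 2!·1!·0!/4! = 2/24
(j±m)!: 2!·1!·0!·2!·0!·1! = 4
prefactor² = (2J+1)·Δ·N² = 2/3
  k=0: +1/(0!·2!·1!·0!·0!·0!) = 1/2
Σ = 1/2  ⇒  CG² = 2/3·1/2² = 1/6
CG = +√(1/6) = +0.408248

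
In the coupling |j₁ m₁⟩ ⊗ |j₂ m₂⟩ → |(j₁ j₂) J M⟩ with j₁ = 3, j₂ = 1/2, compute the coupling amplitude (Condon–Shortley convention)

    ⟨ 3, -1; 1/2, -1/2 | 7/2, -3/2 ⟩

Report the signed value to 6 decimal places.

+√(5/7) ≈ +0.845154

j₁+j₂−J=0  J+j₁−j₂=6  J−j₁+j₂=1  j₁+j₂+J+1=8
(j₁±m₁, j₂±m₂, J±M) = (2,4,0,1,2,5)
P² = 11520/7
sum k=0..0:
  [0] +1/48 = 1/48
S = 1/48
C² = P²·S² = 5/7 ; C = +0.845154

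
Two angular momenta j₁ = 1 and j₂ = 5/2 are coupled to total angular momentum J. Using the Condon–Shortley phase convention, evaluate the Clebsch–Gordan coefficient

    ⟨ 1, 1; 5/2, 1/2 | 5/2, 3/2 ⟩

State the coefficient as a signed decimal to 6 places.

√[6·1!1!4!/7! · 2!0!3!2!4!1!] = √(576/35)
  +(−1)^0/∏(0,1,0,3,1,1)! = 1/6  (running 1/6)
⟨..|..⟩ = √(576/35)·(1/6) = +0.676123

+0.676123  (= +√(16/35))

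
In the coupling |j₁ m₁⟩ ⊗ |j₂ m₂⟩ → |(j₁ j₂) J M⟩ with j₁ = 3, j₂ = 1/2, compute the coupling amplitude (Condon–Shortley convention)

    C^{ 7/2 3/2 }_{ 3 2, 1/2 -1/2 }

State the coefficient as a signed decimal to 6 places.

√[8·0!6!1!/8! · 5!1!0!1!5!2!] = √(28800/7)
  +(−1)^0/∏(0,0,1,0,5,1)! = 1/120  (running 1/120)
⟨..|..⟩ = √(28800/7)·(1/120) = +0.534522

+√(2/7) = +0.534522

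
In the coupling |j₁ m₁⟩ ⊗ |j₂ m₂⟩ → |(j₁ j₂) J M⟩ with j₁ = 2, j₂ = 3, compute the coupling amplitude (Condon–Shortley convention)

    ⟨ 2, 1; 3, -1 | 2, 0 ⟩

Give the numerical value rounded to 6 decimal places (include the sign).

j₁+j₂−J=3  J+j₁−j₂=1  J−j₁+j₂=3  j₁+j₂+J+1=8
(j₁±m₁, j₂±m₂, J±M) = (3,1,2,4,2,2)
P² = 36/7
sum k=0..1:
  [0] +1/12 = 1/12
  [1] −1/4 = -1/4
S = -1/6
C² = P²·S² = 1/7 ; C = -0.377964

-0.377964  (= −√(1/7))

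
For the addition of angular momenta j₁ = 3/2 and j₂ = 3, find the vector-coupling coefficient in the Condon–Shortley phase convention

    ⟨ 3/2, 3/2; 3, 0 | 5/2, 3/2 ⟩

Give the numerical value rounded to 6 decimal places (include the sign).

+0.507093  (= +√(9/35))

j₁+j₂−J=2  J+j₁−j₂=1  J−j₁+j₂=4  j₁+j₂+J+1=8
(j₁±m₁, j₂±m₂, J±M) = (3,0,3,3,4,1)
P² = 1296/35
sum k=0..0:
  [0] +1/12 = 1/12
S = 1/12
C² = P²·S² = 9/35 ; C = +0.507093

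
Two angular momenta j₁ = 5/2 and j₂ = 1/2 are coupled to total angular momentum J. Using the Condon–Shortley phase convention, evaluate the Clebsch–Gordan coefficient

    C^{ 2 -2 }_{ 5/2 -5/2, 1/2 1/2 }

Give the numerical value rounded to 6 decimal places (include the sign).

-0.912871  (= −√(5/6))

√[5·1!4!0!/6! · 0!5!1!0!0!4!] = √(480)
  +(−1)^1/∏(1,0,4,0,0,0)! = -1/24  (running -1/24)
⟨..|..⟩ = √(480)·(-1/24) = -0.912871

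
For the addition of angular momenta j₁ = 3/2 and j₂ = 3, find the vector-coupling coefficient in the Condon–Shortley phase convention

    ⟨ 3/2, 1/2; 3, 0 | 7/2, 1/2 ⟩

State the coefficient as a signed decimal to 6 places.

+0.308607  (= +√(2/21))

√[8·1!2!5!/9! · 2!1!3!3!4!3!] = √(384/7)
  +(−1)^0/∏(0,1,1,3,1,2)! = 1/12  (running 1/12)
  +(−1)^1/∏(1,0,0,2,2,3)! = -1/24  (running 1/24)
⟨..|..⟩ = √(384/7)·(1/24) = +0.308607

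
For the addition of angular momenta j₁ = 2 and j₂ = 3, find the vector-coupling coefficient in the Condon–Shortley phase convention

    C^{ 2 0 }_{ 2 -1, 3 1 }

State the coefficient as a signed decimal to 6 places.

√[5·3!1!3!/8! · 1!3!4!2!2!2!] = √(36/7)
  +(−1)^2/∏(2,1,1,2,0,1)! = 1/4  (running 1/4)
  +(−1)^3/∏(3,0,0,1,1,2)! = -1/12  (running 1/6)
⟨..|..⟩ = √(36/7)·(1/6) = +0.377964

+√(1/7) ≈ +0.377964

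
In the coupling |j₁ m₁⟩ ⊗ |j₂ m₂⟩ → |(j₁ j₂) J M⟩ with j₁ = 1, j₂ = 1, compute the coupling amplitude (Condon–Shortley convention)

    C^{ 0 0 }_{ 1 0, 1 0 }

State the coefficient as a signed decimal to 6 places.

-0.577350  (= −√(1/3))

triangle: 2!*0!*0!/3! = 2/6
(j±m)!: 1!*1!*1!*1!*0!*0! = 1
prefactor² = (2J+1)*Δ*N² = 1/3
  k=1: −1/(1!*1!*0!*0!*0!*0!) = -1
Σ = -1  ⇒  CG² = 1/3*(-1)² = 1/3
CG = −√(1/3) = -0.577350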